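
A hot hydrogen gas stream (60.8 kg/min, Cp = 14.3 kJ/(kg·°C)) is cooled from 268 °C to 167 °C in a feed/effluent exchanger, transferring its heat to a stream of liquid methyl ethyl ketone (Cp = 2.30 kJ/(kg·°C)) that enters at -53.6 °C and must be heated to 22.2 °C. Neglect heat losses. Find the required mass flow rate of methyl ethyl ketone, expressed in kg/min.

ṁ_c = 504 kg/min

Heat released by hot stream: Q = 60.8 × 14.3 × (268 − 167) = 87813 kJ/min
Energy balance on cold side (adiabatic exchanger): Q = ṁ_c·Cp_c·(T_c,out − T_c,in)
ṁ_c = 87813 / [2.30 × (22.2 − -53.6)] = 503.69 kg/min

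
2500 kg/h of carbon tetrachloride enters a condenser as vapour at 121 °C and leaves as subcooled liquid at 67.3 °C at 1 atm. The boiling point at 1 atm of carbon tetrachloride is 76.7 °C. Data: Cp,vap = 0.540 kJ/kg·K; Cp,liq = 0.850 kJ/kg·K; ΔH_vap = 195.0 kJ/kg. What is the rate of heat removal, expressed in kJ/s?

vapour 121→76.7 °C: -23.922 kJ/kg
condensation at 76.7 °C: -195 kJ/kg
liquid 76.7→67.3 °C: -7.99 kJ/kg
Δh = -23.922 + -195 + -7.99 = -226.91 kJ/kg
Q = ṁ·Δh = 2500 kg/h × -226.91 kJ/kg = -567280 kJ/h
|Q| = 157.58 kW

Q_c = 158 kJ/s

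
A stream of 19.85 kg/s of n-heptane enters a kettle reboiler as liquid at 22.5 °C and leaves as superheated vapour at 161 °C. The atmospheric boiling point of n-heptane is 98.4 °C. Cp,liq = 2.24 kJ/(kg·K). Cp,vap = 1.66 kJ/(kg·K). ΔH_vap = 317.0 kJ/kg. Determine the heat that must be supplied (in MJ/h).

Q = 42200 MJ/h

liquid 22.5→98.4 °C: 170.02 kJ/kg
vaporisation at 98.4 °C: 317 kJ/kg
vapour 98.4→161 °C: 103.92 kJ/kg
Δh = 170.02 + 317 + 103.92 = 590.93 kJ/kg
Q = ṁ·Δh = 19.85 kg/s × 590.93 kJ/kg = 11730 kJ/s
|Q| = 11730 kW = 42228 MJ/h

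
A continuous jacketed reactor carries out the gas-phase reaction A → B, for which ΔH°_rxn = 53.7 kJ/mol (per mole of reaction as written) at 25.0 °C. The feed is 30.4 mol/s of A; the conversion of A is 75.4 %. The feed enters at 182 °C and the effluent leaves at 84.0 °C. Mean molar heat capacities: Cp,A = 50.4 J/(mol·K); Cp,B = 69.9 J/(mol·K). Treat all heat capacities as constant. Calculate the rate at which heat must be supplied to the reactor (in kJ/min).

Extent of reaction ξ = 0.754 × 30.4 = 22.922 mol/s
Reaction term: ξ·ΔH°_rxn = 22.922 × 53.7 = 1230.9 kJ/s
Sensible, feed 182→25 °C: -240.55 kJ/s
Outlet flows (mol/s): A 7.4784, B 22.922
Sensible, products 25→84.0 °C: 116.77 kJ/s
Q = ΔH = 1107.1 kJ/s = 1107.1 kW
Heat supplied = 66427 kJ/min

Q_in = 66400 kJ/min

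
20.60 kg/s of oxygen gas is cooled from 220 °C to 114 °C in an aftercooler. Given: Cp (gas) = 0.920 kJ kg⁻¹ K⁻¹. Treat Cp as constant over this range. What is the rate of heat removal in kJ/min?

Q_c = 121000 kJ/min

Q = ṁ·Cp·ΔT = 20.60 × 0.920 × (114 − 220) = -2008.9 kJ/s
Cooling duty = 120530 kJ/min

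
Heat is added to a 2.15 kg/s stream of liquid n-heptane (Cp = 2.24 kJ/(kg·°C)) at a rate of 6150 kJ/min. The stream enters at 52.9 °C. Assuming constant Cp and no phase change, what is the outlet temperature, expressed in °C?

Q = 6150 kJ/min = 102.5 kJ/s
ΔT = Q/(ṁ·Cp) = 102.5/(2.15×2.24) = 21.283 K
T_out = 52.9 + 21.283 = 74.183 °C

T_out = 74.2 °C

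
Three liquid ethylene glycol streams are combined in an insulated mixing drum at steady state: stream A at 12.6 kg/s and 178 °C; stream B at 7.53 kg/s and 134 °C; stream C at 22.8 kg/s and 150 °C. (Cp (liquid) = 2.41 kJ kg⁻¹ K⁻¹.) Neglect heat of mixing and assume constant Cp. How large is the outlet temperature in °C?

T_out = 155 °C

Adiabatic, steady state ⇒ Σ ṁᵢCp,ᵢ(T_out − Tᵢ) = 0
T_out = Σ ṁᵢCp,ᵢTᵢ / Σ ṁᵢCp,ᵢ
      = 16079 / 103.46 = 155.41 °C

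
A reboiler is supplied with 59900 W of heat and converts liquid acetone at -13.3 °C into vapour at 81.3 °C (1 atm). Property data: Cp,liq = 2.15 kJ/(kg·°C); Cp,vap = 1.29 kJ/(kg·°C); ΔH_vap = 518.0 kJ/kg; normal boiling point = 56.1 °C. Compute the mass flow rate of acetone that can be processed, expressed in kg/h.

ṁ = 308 kg/h

Δh = 2.15×(56.1−-13.3) + 518.0 + 1.29×(81.3−56.1) = 699.72 kJ/kg
Q = 59900 W = 59.9 kJ/s = 215640 kJ/h
ṁ = Q/Δh = 215640 / 699.72 = 308.18 kg/h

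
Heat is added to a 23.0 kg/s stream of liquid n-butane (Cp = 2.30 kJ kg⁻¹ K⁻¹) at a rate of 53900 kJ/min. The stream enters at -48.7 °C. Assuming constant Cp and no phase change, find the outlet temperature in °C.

Q = 53900 kJ/min = 898.33 kJ/s
ΔT = Q/(ṁ·Cp) = 898.33/(23.0×2.30) = 16.982 K
T_out = -48.7 + 16.982 = -31.718 °C

T_out = -31.7 °C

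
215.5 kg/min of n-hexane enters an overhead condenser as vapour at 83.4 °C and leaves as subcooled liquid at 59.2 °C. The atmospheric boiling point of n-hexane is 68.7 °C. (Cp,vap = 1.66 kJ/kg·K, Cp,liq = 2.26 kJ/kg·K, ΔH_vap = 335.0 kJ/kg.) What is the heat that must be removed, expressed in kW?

Q_c = 1370 kW

vapour 83.4→68.7 °C: -24.402 kJ/kg
condensation at 68.7 °C: -335 kJ/kg
liquid 68.7→59.2 °C: -21.47 kJ/kg
Δh = -24.402 + -335 + -21.47 = -380.87 kJ/kg
Q = ṁ·Δh = 215.5 kg/min × -380.87 kJ/kg = -82078 kJ/min
|Q| = 1368 kW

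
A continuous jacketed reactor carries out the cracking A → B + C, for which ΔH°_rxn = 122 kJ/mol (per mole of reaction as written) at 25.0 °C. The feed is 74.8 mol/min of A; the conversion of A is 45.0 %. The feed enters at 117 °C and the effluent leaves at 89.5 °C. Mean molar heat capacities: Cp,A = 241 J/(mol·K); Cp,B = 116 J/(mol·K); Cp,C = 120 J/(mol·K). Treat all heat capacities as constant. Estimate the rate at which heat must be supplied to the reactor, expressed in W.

Extent of reaction ξ = 0.450 × 74.8 = 33.66 mol/min
Reaction term: ξ·ΔH°_rxn = 33.66 × 122 = 4106.5 kJ/min
Sensible, feed 117→25 °C: -1658.5 kJ/min
Outlet flows (mol/min): A 41.14, B 33.66, C 33.66
Sensible, products 25→89.5 °C: 1151.9 kJ/min
Q = ΔH = 3599.9 kJ/min = 59.999 kW
Heat supplied = 59999 W

Q_in = 60000 W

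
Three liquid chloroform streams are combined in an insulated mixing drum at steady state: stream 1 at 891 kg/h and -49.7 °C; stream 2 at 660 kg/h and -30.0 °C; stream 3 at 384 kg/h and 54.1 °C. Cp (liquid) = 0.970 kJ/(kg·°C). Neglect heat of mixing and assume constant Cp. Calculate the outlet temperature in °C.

Adiabatic, steady state ⇒ Σ ṁᵢCp,ᵢ(T_out − Tᵢ) = 0
Σ ṁᵢCp,ᵢTᵢ = 891×0.970×-49.7 + 660×0.970×-30.0 + 384×0.970×54.1 = -42009
Σ ṁᵢCp,ᵢ = 891×0.970 + 660×0.970 + 384×0.970 = 1876.9
T_out = -42009 / 1876.9 = -22.382 °C

T_out = -22.4 °C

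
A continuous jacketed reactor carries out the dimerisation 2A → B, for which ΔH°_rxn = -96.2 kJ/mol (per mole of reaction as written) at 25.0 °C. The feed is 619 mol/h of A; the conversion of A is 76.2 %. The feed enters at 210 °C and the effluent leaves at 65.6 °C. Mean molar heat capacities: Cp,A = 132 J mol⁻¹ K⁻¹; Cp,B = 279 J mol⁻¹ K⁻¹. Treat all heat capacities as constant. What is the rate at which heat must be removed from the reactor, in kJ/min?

Extent of reaction ξ = 0.762 × 619 / 2 = 235.84 mol/h
Reaction term: ξ·ΔH°_rxn = 235.84 × -96.2 = -22688 kJ/h
Sensible, feed 210→25 °C: -15116 kJ/h
Outlet flows (mol/h): A 147.32, B 235.84
Sensible, products 25→65.6 °C: 3461 kJ/h
Q = ΔH = -34343 kJ/h = -9.5396 kW
Heat removed = 572.38 kJ/min

Q_out = 572 kJ/min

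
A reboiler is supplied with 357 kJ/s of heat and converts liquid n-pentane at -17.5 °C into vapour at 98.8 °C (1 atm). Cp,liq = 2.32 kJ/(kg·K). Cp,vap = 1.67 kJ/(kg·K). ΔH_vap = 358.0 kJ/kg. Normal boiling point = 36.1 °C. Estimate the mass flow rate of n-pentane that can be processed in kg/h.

Δh = 2.32×(36.1−-17.5) + 358.0 + 1.67×(98.8−36.1) = 587.06 kJ/kg
Q = 357 kJ/s = 357 kJ/s = 1.2852e+06 kJ/h
ṁ = Q/Δh = 1.2852e+06 / 587.06 = 2189.2 kg/h

ṁ = 2190 kg/h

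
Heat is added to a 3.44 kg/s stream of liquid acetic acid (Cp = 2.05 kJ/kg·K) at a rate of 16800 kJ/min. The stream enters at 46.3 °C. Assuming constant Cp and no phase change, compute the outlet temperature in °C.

T_out = 86.0 °C

Q = 16800 kJ/min = 280 kJ/s
ΔT = Q/(ṁ·Cp) = 280/(3.44×2.05) = 39.705 K
T_out = 46.3 + 39.705 = 86.005 °C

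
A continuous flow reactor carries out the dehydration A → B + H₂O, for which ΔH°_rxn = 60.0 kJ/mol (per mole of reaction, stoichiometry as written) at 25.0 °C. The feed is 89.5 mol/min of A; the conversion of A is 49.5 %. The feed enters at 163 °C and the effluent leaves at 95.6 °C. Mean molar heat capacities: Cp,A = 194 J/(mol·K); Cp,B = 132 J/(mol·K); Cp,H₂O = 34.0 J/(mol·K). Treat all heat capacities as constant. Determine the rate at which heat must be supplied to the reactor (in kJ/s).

Q_in = 23.3 kJ/s

Extent of reaction ξ = 0.495 × 89.5 = 44.303 mol/min
Reaction term: ξ·ΔH°_rxn = 44.303 × 60.0 = 2658.2 kJ/min
Sensible, feed 163→25 °C: -2396.1 kJ/min
Outlet flows (mol/min): A 45.197, B 44.303, H₂O 44.303
Sensible, products 25→95.6 °C: 1138.3 kJ/min
Q = ΔH = 1400.3 kJ/min = 23.338 kW
Heat supplied = 23.338 kJ/s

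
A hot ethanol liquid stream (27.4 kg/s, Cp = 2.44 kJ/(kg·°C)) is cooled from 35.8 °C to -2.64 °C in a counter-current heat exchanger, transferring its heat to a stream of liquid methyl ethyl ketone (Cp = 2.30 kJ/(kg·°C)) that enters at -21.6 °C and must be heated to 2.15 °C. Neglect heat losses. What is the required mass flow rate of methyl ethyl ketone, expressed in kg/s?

Heat released by hot stream: Q = 27.4 × 2.44 × (35.8 − -2.64) = 2569.9 kJ/s
Energy balance on cold side (adiabatic exchanger): Q = ṁ_c·Cp_c·(T_c,out − T_c,in)
ṁ_c = 2569.9 / [2.30 × (2.15 − -21.6)] = 47.047 kg/s

ṁ_c = 47.0 kg/s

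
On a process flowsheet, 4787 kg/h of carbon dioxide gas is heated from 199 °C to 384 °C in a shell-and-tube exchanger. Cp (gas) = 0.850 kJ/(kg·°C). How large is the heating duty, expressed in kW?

Q = ṁ·Cp·ΔT = 4787 × 0.850 × (384 − 199) = 752760 kJ/h
Converting: 752760 / 3600 s = 209.1 kW

Q = 209 kW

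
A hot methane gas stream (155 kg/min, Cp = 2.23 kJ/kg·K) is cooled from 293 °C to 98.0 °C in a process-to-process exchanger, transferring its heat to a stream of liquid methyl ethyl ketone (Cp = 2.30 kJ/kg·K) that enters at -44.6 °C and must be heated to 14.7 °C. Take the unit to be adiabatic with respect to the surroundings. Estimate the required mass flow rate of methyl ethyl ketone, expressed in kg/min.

Heat released by hot stream: Q = 155 × 2.23 × (293 − 98.0) = 67402 kJ/min
Energy balance on cold side (adiabatic exchanger): Q = ṁ_c·Cp_c·(T_c,out − T_c,in)
ṁ_c = 67402 / [2.30 × (14.7 − -44.6)] = 494.18 kg/min

ṁ_c = 494 kg/min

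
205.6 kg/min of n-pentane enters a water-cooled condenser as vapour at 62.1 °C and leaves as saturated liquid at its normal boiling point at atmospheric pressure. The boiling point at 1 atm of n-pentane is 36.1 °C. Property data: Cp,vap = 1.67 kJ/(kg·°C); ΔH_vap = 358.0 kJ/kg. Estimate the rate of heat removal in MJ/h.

vapour 62.1→36.1 °C: -43.42 kJ/kg
condensation at 36.1 °C: -358 kJ/kg
Δh = -43.42 + -358 = -401.42 kJ/kg
Q = ṁ·Δh = 205.6 kg/min × -401.42 kJ/kg = -82532 kJ/min
|Q| = 1375.5 kW = 4951.9 MJ/h

Q_c = 4950 MJ/h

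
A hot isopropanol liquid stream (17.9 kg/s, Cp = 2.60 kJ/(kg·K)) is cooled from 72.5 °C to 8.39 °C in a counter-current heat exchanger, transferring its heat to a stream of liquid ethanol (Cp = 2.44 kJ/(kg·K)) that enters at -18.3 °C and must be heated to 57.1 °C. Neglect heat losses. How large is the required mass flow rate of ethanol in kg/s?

ṁ_c = 16.2 kg/s

Heat released by hot stream: Q = 17.9 × 2.60 × (72.5 − 8.39) = 2983.7 kJ/s
Energy balance on cold side (adiabatic exchanger): Q = ṁ_c·Cp_c·(T_c,out − T_c,in)
ṁ_c = 2983.7 / [2.44 × (57.1 − -18.3)] = 16.218 kg/s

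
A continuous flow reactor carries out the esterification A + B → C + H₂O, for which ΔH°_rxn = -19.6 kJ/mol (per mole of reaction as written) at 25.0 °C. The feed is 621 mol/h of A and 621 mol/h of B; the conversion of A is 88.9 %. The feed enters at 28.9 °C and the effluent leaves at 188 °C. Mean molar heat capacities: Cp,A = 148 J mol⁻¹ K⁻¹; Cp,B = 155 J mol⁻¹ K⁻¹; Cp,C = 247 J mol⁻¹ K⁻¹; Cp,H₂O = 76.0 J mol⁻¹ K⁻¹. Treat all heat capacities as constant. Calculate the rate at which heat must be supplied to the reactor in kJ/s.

Q_in = 5.81 kJ/s

Extent of reaction ξ = 0.889 × 621 = 552.07 mol/h
Reaction term: ξ·ΔH°_rxn = 552.07 × -19.6 = -10821 kJ/h
Sensible, feed 28.9→25 °C: -733.84 kJ/h
Outlet flows (mol/h): A 68.931, B 68.931, C 552.07, H₂O 552.07
Sensible, products 25→188 °C: 32470 kJ/h
Q = ΔH = 20916 kJ/h = 5.81 kW
Heat supplied = 5.81 kJ/s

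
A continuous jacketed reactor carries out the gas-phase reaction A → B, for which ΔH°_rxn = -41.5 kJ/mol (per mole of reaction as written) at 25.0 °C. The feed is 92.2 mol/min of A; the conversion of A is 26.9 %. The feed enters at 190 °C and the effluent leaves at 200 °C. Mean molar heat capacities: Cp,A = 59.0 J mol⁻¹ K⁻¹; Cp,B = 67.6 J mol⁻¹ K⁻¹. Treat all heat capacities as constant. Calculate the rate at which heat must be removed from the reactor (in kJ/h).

Q_out = 56300 kJ/h

Extent of reaction ξ = 0.269 × 92.2 = 24.802 mol/min
Reaction term: ξ·ΔH°_rxn = 24.802 × -41.5 = -1029.3 kJ/min
Sensible, feed 190→25 °C: -897.57 kJ/min
Outlet flows (mol/min): A 67.398, B 24.802
Sensible, products 25→200 °C: 989.29 kJ/min
Q = ΔH = -937.55 kJ/min = -15.626 kW
Heat removed = 56253 kJ/h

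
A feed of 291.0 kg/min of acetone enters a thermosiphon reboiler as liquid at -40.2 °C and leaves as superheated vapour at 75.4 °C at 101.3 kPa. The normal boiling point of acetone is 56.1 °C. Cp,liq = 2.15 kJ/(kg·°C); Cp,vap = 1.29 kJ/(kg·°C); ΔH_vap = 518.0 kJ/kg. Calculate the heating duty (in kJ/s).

Q = 3640 kJ/s

liquid -40.2→56.1 °C: 207.05 kJ/kg
vaporisation at 56.1 °C: 518 kJ/kg
vapour 56.1→75.4 °C: 24.897 kJ/kg
Δh = 207.05 + 518 + 24.897 = 749.94 kJ/kg
Q = ṁ·Δh = 291.0 kg/min × 749.94 kJ/kg = 218230 kJ/min
|Q| = 3637.2 kW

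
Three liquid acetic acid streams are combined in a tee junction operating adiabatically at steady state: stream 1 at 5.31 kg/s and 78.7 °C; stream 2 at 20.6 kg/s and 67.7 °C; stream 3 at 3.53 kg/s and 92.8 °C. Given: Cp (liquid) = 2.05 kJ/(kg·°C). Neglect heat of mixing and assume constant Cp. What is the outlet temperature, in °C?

T_out = 72.7 °C

Adiabatic, steady state ⇒ Σ ṁᵢCp,ᵢ(T_out − Tᵢ) = 0
Σ ṁᵢCp,ᵢTᵢ = 5.31×2.05×78.7 + 20.6×2.05×67.7 + 3.53×2.05×92.8 = 4387.2
Σ ṁᵢCp,ᵢ = 5.31×2.05 + 20.6×2.05 + 3.53×2.05 = 60.352
T_out = 4387.2 / 60.352 = 72.694 °C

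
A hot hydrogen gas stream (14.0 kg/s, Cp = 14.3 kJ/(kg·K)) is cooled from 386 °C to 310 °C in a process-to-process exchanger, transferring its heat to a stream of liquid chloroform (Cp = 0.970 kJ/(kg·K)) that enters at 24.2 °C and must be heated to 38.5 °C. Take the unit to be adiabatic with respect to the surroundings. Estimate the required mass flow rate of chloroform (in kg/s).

Heat released by hot stream: Q = 14.0 × 14.3 × (386 − 310) = 15215 kJ/s
Energy balance on cold side (adiabatic exchanger): Q = ṁ_c·Cp_c·(T_c,out − T_c,in)
ṁ_c = 15215 / [0.970 × (38.5 − 24.2)] = 1096.9 kg/s

ṁ_c = 1100 kg/s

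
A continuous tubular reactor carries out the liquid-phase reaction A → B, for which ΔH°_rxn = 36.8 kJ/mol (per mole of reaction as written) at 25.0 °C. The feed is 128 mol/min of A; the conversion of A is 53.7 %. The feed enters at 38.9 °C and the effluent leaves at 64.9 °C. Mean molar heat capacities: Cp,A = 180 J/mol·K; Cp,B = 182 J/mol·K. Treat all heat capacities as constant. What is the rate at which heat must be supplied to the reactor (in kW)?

Q_in = 52.2 kW

Extent of reaction ξ = 0.537 × 128 = 68.736 mol/min
Reaction term: ξ·ΔH°_rxn = 68.736 × 36.8 = 2529.5 kJ/min
Sensible, feed 38.9→25 °C: -320.26 kJ/min
Outlet flows (mol/min): A 59.264, B 68.736
Sensible, products 25→64.9 °C: 924.78 kJ/min
Q = ΔH = 3134 kJ/min = 52.233 kW
Heat supplied = 52.233 kW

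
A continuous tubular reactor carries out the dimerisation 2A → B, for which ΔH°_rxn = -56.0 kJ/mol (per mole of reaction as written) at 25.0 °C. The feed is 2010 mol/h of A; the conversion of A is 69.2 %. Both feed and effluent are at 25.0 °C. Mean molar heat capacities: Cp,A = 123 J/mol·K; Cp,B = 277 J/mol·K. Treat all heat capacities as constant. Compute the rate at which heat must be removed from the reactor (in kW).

Extent of reaction ξ = 0.692 × 2010 / 2 = 695.46 mol/h
Reaction term: ξ·ΔH°_rxn = 695.46 × -56.0 = -38946 kJ/h
Q = ΔH = -38946 kJ/h = -10.818 kW
Heat removed = 10.818 kW

Q_out = 10.8 kW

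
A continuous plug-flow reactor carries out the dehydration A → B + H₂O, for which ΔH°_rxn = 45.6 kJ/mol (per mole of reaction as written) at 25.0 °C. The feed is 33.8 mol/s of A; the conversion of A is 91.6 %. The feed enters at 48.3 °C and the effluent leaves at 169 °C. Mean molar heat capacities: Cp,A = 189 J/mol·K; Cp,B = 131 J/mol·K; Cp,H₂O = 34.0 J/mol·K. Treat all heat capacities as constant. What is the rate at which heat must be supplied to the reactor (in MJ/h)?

Q_in = 7470 MJ/h

Extent of reaction ξ = 0.916 × 33.8 = 30.961 mol/s
Reaction term: ξ·ΔH°_rxn = 30.961 × 45.6 = 1411.8 kJ/s
Sensible, feed 48.3→25 °C: -148.85 kJ/s
Outlet flows (mol/s): A 2.8392, B 30.961, H₂O 30.961
Sensible, products 25→169 °C: 812.9 kJ/s
Q = ΔH = 2075.9 kJ/s = 2075.9 kW
Heat supplied = 7473.1 MJ/h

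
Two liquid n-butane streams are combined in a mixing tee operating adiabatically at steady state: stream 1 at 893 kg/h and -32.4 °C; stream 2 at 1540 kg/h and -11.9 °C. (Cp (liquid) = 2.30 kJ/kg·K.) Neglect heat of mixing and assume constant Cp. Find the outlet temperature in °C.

T_out = -19.4 °C

Adiabatic, steady state ⇒ Σ ṁᵢCp,ᵢ(T_out − Tᵢ) = 0
T_out = Σ ṁᵢCp,ᵢTᵢ / Σ ṁᵢCp,ᵢ
      = -108700 / 5595.9 = -19.424 °C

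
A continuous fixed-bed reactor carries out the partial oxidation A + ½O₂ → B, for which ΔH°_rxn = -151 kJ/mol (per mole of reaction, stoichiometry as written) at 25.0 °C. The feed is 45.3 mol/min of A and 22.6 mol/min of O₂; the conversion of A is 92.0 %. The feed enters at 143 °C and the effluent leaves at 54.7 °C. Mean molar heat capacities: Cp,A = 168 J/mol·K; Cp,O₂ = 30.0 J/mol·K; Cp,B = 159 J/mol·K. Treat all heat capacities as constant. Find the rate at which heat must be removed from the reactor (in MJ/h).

Q_out = 423 MJ/h

Extent of reaction ξ = 0.920 × 45.3 = 41.676 mol/min
Reaction term: ξ·ΔH°_rxn = 41.676 × -151 = -6293.1 kJ/min
Sensible, feed 143→25 °C: -978.03 kJ/min
Outlet flows (mol/min): A 3.624, O₂ 1.762, B 41.676
Sensible, products 25→54.7 °C: 216.46 kJ/min
Q = ΔH = -7054.6 kJ/min = -117.58 kW
Heat removed = 423.28 MJ/h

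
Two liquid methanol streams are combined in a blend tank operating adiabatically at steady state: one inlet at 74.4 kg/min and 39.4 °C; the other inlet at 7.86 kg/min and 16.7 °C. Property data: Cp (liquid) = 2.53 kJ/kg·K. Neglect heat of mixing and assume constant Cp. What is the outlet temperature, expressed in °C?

No heat crosses the boundary, so H_out = H_in.
Σ ṁᵢCp,ᵢTᵢ = 74.4×2.53×39.4 + 7.86×2.53×16.7 = 7748.4
Σ ṁᵢCp,ᵢ = 74.4×2.53 + 7.86×2.53 = 208.12
T_out = 7748.4 / 208.12 = 37.231 °C

T_out = 37.2 °C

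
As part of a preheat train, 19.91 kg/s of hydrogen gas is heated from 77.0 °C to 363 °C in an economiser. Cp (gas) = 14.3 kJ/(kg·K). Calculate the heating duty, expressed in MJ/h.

Q = 293000 MJ/h

Q = ṁ·Cp·ΔT = 19.91 × 14.3 × (363 − 77.0) = 81428 kJ/s
Heating duty = 293140 MJ/h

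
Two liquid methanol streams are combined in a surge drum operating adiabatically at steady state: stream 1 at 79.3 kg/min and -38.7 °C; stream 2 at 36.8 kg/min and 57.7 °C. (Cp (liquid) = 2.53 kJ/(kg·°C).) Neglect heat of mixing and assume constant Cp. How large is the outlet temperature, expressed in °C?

Adiabatic, steady state ⇒ Σ ṁᵢCp,ᵢ(T_out − Tᵢ) = 0
Σ ṁᵢCp,ᵢTᵢ = 79.3×2.53×-38.7 + 36.8×2.53×57.7 = -2392.2
Σ ṁᵢCp,ᵢ = 79.3×2.53 + 36.8×2.53 = 293.73
T_out = -2392.2 / 293.73 = -8.1443 °C

T_out = -8.14 °C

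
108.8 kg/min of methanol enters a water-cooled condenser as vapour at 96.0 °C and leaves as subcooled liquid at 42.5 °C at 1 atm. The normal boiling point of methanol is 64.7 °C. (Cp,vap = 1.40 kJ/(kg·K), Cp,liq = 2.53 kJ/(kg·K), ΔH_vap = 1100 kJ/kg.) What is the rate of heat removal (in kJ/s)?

vapour 96.0→64.7 °C: -43.82 kJ/kg
condensation at 64.7 °C: -1100 kJ/kg
liquid 64.7→42.5 °C: -56.166 kJ/kg
Δh = -43.82 + -1100 + -56.166 = -1200 kJ/kg
Q = ṁ·Δh = 108.8 kg/min × -1200 kJ/kg = -130560 kJ/min
|Q| = 2176 kW

Q_c = 2180 kJ/s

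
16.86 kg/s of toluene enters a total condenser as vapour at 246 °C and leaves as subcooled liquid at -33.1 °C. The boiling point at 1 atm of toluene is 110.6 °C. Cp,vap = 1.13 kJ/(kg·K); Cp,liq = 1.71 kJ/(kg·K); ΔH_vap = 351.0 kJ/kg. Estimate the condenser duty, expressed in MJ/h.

Q_c = 45500 MJ/h

vapour 246→110.6 °C: -153 kJ/kg
condensation at 110.6 °C: -351 kJ/kg
liquid 110.6→-33.1 °C: -245.73 kJ/kg
Δh = -153 + -351 + -245.73 = -749.73 kJ/kg
Q = ṁ·Δh = 16.86 kg/s × -749.73 kJ/kg = -12640 kJ/s
|Q| = 12640 kW = 45506 MJ/h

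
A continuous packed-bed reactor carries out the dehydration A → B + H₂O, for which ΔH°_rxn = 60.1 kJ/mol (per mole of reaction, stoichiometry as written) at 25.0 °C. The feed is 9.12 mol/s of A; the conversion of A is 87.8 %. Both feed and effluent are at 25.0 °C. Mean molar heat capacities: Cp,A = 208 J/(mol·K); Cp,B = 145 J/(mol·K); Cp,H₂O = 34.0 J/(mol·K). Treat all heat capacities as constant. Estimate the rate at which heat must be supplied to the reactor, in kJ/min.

Q_in = 28900 kJ/min

Extent of reaction ξ = 0.878 × 9.12 = 8.0074 mol/s
Reaction term: ξ·ΔH°_rxn = 8.0074 × 60.1 = 481.24 kJ/s
Q = ΔH = 481.24 kJ/s = 481.24 kW
Heat supplied = 28875 kJ/min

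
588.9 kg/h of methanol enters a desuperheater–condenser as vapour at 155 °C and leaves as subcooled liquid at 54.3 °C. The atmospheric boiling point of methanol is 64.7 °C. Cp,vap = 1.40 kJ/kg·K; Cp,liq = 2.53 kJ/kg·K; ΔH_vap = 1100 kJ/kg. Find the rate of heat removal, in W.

Q_c = 205000 W

vapour 155→64.7 °C: -126.42 kJ/kg
condensation at 64.7 °C: -1100 kJ/kg
liquid 64.7→54.3 °C: -26.312 kJ/kg
Δh = -126.42 + -1100 + -26.312 = -1252.7 kJ/kg
Q = ṁ·Δh = 588.9 kg/h × -1252.7 kJ/kg = -737730 kJ/h
|Q| = 204.93 kW = 204930 W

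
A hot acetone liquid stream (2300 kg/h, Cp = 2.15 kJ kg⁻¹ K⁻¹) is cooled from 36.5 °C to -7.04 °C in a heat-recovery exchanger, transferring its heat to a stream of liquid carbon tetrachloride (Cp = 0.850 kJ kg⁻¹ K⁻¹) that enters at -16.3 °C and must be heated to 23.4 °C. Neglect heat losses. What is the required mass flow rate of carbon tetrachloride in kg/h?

ṁ_c = 6380 kg/h

Heat released by hot stream: Q = 2300 × 2.15 × (36.5 − -7.04) = 215310 kJ/h
Energy balance on cold side (adiabatic exchanger): Q = ṁ_c·Cp_c·(T_c,out − T_c,in)
ṁ_c = 215310 / [0.850 × (23.4 − -16.3)] = 6380.4 kg/h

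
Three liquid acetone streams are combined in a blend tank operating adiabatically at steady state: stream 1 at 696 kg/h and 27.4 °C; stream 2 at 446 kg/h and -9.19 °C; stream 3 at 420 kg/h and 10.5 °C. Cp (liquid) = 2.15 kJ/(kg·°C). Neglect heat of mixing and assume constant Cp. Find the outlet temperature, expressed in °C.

Energy balance with Q = 0: Σ ṁᵢCp,ᵢ(T_out − Tᵢ) = 0
Σ ṁᵢCp,ᵢTᵢ = 696×2.15×27.4 + 446×2.15×-9.19 + 420×2.15×10.5 = 41671
Σ ṁᵢCp,ᵢ = 696×2.15 + 446×2.15 + 420×2.15 = 3358.3
T_out = 41671 / 3358.3 = 12.408 °C

T_out = 12.4 °C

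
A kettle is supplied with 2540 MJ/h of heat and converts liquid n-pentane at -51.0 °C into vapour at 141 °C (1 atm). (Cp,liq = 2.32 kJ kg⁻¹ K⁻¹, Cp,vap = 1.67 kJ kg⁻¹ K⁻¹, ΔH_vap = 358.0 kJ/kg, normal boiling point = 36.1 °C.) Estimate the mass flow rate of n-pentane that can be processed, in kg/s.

Δh = 2.32×(36.1−-51.0) + 358.0 + 1.67×(141−36.1) = 735.25 kJ/kg
Q = 2540 MJ/h = 705.56 kJ/s = 705.56 kJ/s
ṁ = Q/Δh = 705.56 / 735.25 = 0.95961 kg/s

ṁ = 0.960 kg/s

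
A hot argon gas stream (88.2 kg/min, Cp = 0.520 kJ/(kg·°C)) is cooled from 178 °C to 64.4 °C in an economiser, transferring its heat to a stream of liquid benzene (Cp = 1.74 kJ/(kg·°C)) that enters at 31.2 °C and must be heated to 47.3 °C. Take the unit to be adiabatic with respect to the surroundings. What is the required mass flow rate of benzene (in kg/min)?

Heat released by hot stream: Q = 88.2 × 0.520 × (178 − 64.4) = 5210.2 kJ/min
Energy balance on cold side (adiabatic exchanger): Q = ṁ_c·Cp_c·(T_c,out − T_c,in)
ṁ_c = 5210.2 / [1.74 × (47.3 − 31.2)] = 185.98 kg/min

ṁ_c = 186 kg/min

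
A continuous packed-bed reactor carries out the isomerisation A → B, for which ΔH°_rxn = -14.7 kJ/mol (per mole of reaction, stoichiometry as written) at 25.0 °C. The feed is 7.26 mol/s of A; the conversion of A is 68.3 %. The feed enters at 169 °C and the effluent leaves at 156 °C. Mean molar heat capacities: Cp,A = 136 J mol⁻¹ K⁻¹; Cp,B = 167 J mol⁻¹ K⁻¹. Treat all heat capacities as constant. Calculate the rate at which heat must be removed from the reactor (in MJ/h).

Q_out = 236 MJ/h

Extent of reaction ξ = 0.683 × 7.26 = 4.9586 mol/s
Reaction term: ξ·ΔH°_rxn = 4.9586 × -14.7 = -72.891 kJ/s
Sensible, feed 169→25 °C: -142.18 kJ/s
Outlet flows (mol/s): A 2.3014, B 4.9586
Sensible, products 25→156 °C: 149.48 kJ/s
Q = ΔH = -65.59 kJ/s = -65.59 kW
Heat removed = 236.12 MJ/h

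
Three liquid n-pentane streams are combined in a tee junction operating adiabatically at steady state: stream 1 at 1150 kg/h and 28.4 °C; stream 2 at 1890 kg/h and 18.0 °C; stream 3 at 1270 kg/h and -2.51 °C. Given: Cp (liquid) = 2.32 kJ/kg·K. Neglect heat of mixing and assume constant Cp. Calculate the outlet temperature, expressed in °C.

T_out = 14.7 °C

No heat crosses the boundary, so H_out = H_in.
T_out = Σ ṁᵢCp,ᵢTᵢ / Σ ṁᵢCp,ᵢ
      = 147300 / 9999.2 = 14.731 °C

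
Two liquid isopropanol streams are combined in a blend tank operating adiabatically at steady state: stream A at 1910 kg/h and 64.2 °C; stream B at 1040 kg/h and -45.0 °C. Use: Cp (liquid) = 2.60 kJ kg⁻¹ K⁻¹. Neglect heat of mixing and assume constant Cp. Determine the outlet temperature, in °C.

Energy balance with Q = 0: Σ ṁᵢCp,ᵢ(T_out − Tᵢ) = 0
Σ ṁᵢCp,ᵢTᵢ = 1910×2.60×64.2 + 1040×2.60×-45.0 = 197140
Σ ṁᵢCp,ᵢ = 1910×2.60 + 1040×2.60 = 7670
T_out = 197140 / 7670 = 25.702 °C

T_out = 25.7 °C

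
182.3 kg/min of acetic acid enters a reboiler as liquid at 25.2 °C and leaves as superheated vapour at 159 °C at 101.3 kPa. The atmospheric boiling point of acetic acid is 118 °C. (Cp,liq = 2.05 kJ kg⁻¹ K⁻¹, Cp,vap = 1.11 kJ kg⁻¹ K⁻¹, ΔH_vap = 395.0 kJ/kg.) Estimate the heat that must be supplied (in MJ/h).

liquid 25.2→118 °C: 190.24 kJ/kg
vaporisation at 118 °C: 395 kJ/kg
vapour 118→159 °C: 45.51 kJ/kg
Δh = 190.24 + 395 + 45.51 = 630.75 kJ/kg
Q = ṁ·Δh = 182.3 kg/min × 630.75 kJ/kg = 114990 kJ/min
|Q| = 1916.4 kW = 6899.1 MJ/h

Q = 6900 MJ/h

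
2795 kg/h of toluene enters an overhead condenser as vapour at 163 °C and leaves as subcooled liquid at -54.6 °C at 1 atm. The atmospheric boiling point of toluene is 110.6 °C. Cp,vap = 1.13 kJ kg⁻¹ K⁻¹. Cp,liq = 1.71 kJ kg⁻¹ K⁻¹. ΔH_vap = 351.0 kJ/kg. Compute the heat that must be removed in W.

Q_c = 538000 W

vapour 163→110.6 °C: -59.212 kJ/kg
condensation at 110.6 °C: -351 kJ/kg
liquid 110.6→-54.6 °C: -282.49 kJ/kg
Δh = -59.212 + -351 + -282.49 = -692.7 kJ/kg
Q = ṁ·Δh = 2795 kg/h × -692.7 kJ/kg = -1.9361e+06 kJ/h
|Q| = 537.81 kW = 537810 W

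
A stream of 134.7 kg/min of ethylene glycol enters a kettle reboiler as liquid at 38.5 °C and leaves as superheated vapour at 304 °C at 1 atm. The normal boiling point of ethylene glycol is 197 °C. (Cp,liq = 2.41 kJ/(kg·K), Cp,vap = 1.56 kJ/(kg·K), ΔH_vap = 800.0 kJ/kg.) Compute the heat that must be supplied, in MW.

liquid 38.5→197 °C: 381.99 kJ/kg
vaporisation at 197 °C: 800 kJ/kg
vapour 197→304 °C: 166.92 kJ/kg
Δh = 381.99 + 800 + 166.92 = 1348.9 kJ/kg
Q = ṁ·Δh = 134.7 kg/min × 1348.9 kJ/kg = 181700 kJ/min
|Q| = 3028.3 kW = 3.0283 MW

Q = 3.03 MW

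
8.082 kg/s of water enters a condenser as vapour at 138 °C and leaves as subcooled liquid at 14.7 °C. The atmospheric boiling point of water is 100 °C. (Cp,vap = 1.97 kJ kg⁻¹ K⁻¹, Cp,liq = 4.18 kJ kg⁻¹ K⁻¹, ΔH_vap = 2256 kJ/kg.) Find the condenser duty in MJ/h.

vapour 138→100 °C: -74.86 kJ/kg
condensation at 100 °C: -2256 kJ/kg
liquid 100→14.7 °C: -356.55 kJ/kg
Δh = -74.86 + -2256 + -356.55 = -2687.4 kJ/kg
Q = ṁ·Δh = 8.082 kg/s × -2687.4 kJ/kg = -21720 kJ/s
|Q| = 21720 kW = 78191 MJ/h

Q_c = 78200 MJ/h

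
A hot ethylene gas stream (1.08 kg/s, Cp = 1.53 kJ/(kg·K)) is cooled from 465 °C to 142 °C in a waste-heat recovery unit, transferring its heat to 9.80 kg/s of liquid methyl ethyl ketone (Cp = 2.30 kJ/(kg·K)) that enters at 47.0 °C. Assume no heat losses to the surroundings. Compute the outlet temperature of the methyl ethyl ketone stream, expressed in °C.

Heat released by hot stream: Q = 1.08 × 1.53 × (465 − 142) = 533.73 kJ/s
Energy balance on cold side (adiabatic exchanger): Q = ṁ_c·Cp_c·(T_c,out − T_c,in)
T_c,out = 47.0 + 533.73/(9.80 × 2.30) = 70.679 °C

T_c,out = 70.7 °C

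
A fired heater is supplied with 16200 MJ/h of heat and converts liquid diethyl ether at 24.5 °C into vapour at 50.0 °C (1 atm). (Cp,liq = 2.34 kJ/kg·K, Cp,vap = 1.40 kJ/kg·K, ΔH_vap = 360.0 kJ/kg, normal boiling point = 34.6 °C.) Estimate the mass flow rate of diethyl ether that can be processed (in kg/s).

ṁ = 11.1 kg/s

Δh = 2.34×(34.6−24.5) + 360.0 + 1.40×(50.0−34.6) = 405.19 kJ/kg
Q = 16200 MJ/h = 4500 kJ/s = 4500 kJ/s
ṁ = Q/Δh = 4500 / 405.19 = 11.106 kg/s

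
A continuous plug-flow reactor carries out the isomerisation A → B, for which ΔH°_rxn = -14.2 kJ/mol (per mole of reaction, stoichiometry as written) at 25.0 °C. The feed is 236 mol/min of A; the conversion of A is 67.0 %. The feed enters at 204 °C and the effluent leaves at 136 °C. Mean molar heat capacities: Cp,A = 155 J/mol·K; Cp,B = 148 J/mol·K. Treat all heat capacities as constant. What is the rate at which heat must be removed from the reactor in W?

Extent of reaction ξ = 0.670 × 236 = 158.12 mol/min
Reaction term: ξ·ΔH°_rxn = 158.12 × -14.2 = -2245.3 kJ/min
Sensible, feed 204→25 °C: -6547.8 kJ/min
Outlet flows (mol/min): A 77.88, B 158.12
Sensible, products 25→136 °C: 3937.5 kJ/min
Q = ΔH = -4855.6 kJ/min = -80.927 kW
Heat removed = 80927 W

Q_out = 80900 W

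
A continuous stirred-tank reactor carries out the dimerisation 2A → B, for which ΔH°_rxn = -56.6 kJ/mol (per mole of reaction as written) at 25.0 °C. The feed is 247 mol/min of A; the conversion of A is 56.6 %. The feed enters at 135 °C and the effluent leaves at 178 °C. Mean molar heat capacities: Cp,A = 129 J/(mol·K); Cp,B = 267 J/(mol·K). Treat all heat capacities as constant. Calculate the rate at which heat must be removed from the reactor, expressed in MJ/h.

Extent of reaction ξ = 0.566 × 247 / 2 = 69.901 mol/min
Reaction term: ξ·ΔH°_rxn = 69.901 × -56.6 = -3956.4 kJ/min
Sensible, feed 135→25 °C: -3504.9 kJ/min
Outlet flows (mol/min): A 107.2, B 69.901
Sensible, products 25→178 °C: 4971.3 kJ/min
Q = ΔH = -2490 kJ/min = -41.501 kW
Heat removed = 149.4 MJ/h

Q_out = 149 MJ/h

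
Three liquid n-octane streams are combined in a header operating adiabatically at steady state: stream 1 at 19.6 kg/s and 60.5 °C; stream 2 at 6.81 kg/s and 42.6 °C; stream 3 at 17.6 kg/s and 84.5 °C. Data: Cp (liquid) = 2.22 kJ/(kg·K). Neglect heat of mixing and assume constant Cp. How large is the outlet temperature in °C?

T_out = 67.3 °C

No heat crosses the boundary, so H_out = H_in.
T_out = Σ ṁᵢCp,ᵢTᵢ / Σ ṁᵢCp,ᵢ
      = 6578.1 / 97.702 = 67.328 °C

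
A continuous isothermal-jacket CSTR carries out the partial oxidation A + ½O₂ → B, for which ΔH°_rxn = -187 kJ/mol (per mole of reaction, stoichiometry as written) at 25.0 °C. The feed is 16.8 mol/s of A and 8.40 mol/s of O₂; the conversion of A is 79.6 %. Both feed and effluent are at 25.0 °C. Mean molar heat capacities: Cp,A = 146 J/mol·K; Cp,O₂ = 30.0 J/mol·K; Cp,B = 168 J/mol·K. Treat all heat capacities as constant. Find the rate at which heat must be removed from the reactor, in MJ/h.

Q_out = 9000 MJ/h

Extent of reaction ξ = 0.796 × 16.8 = 13.373 mol/s
Reaction term: ξ·ΔH°_rxn = 13.373 × -187 = -2500.7 kJ/s
Q = ΔH = -2500.7 kJ/s = -2500.7 kW
Heat removed = 9002.6 MJ/h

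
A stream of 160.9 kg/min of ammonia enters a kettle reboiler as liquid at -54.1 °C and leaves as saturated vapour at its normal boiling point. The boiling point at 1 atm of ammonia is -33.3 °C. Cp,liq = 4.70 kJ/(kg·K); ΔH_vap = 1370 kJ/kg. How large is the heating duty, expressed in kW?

liquid -54.1→-33.3 °C: 97.76 kJ/kg
vaporisation at -33.3 °C: 1370 kJ/kg
Δh = 97.76 + 1370 = 1467.8 kJ/kg
Q = ṁ·Δh = 160.9 kg/min × 1467.8 kJ/kg = 236160 kJ/min
|Q| = 3936 kW

Q = 3940 kW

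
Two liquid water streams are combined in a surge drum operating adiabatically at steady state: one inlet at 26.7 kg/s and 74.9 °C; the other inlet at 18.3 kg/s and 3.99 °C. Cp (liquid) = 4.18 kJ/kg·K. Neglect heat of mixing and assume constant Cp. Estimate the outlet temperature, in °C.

T_out = 46.1 °C

Adiabatic, steady state ⇒ Σ ṁᵢCp,ᵢ(T_out − Tᵢ) = 0
T_out = Σ ṁᵢCp,ᵢTᵢ / Σ ṁᵢCp,ᵢ
      = 8664.5 / 188.1 = 46.063 °C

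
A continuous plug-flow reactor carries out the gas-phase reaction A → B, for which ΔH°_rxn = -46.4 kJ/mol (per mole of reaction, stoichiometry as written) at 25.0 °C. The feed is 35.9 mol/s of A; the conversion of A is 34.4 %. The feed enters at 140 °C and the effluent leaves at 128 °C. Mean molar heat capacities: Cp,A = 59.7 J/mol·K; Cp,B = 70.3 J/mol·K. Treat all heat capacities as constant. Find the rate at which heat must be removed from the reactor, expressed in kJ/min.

Extent of reaction ξ = 0.344 × 35.9 = 12.35 mol/s
Reaction term: ξ·ΔH°_rxn = 12.35 × -46.4 = -573.02 kJ/s
Sensible, feed 140→25 °C: -246.47 kJ/s
Outlet flows (mol/s): A 23.55, B 12.35
Sensible, products 25→128 °C: 234.24 kJ/s
Q = ΔH = -585.26 kJ/s = -585.26 kW
Heat removed = 35115 kJ/min

Q_out = 35100 kJ/min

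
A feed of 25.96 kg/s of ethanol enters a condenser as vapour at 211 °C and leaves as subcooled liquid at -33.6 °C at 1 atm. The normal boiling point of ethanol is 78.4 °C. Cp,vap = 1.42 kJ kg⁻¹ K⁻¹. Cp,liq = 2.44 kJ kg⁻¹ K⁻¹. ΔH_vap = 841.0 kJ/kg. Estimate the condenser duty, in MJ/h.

Q_c = 122000 MJ/h

vapour 211→78.4 °C: -188.29 kJ/kg
condensation at 78.4 °C: -841 kJ/kg
liquid 78.4→-33.6 °C: -273.28 kJ/kg
Δh = -188.29 + -841 + -273.28 = -1302.6 kJ/kg
Q = ṁ·Δh = 25.96 kg/s × -1302.6 kJ/kg = -33815 kJ/s
|Q| = 33815 kW = 121730 MJ/h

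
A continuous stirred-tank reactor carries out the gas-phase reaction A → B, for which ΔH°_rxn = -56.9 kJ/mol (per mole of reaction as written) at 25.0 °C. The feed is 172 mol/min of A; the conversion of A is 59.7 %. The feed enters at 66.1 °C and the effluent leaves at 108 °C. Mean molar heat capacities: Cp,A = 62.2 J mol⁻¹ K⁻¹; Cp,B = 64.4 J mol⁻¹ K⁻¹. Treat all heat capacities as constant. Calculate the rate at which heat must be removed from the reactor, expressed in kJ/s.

Q_out = 89.6 kJ/s

Extent of reaction ξ = 0.597 × 172 = 102.68 mol/min
Reaction term: ξ·ΔH°_rxn = 102.68 × -56.9 = -5842.7 kJ/min
Sensible, feed 66.1→25 °C: -439.7 kJ/min
Outlet flows (mol/min): A 69.316, B 102.68
Sensible, products 25→108 °C: 906.72 kJ/min
Q = ΔH = -5375.7 kJ/min = -89.595 kW
Heat removed = 89.595 kJ/s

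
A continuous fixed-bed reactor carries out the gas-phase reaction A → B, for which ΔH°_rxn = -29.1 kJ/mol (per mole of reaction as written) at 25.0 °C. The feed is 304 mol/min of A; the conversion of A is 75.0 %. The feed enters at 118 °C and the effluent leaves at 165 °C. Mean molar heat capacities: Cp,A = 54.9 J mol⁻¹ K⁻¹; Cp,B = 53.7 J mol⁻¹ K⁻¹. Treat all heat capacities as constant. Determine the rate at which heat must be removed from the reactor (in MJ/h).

Extent of reaction ξ = 0.750 × 304 = 228 mol/min
Reaction term: ξ·ΔH°_rxn = 228 × -29.1 = -6634.8 kJ/min
Sensible, feed 118→25 °C: -1552.1 kJ/min
Outlet flows (mol/min): A 76, B 228
Sensible, products 25→165 °C: 2298.2 kJ/min
Q = ΔH = -5888.7 kJ/min = -98.145 kW
Heat removed = 353.32 MJ/h

Q_out = 353 MJ/h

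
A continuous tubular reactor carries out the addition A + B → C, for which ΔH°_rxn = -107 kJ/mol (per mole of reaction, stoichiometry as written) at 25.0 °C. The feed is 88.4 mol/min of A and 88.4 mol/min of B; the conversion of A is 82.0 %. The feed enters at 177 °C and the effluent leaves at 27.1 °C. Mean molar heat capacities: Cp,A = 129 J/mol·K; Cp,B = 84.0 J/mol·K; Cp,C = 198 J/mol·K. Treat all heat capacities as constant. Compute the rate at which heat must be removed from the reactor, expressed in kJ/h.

Extent of reaction ξ = 0.820 × 88.4 = 72.488 mol/min
Reaction term: ξ·ΔH°_rxn = 72.488 × -107 = -7756.2 kJ/min
Sensible, feed 177→25 °C: -2862 kJ/min
Outlet flows (mol/min): A 15.912, B 15.912, C 72.488
Sensible, products 25→27.1 °C: 37.258 kJ/min
Q = ΔH = -10581 kJ/min = -176.35 kW
Heat removed = 634860 kJ/h

Q_out = 635000 kJ/h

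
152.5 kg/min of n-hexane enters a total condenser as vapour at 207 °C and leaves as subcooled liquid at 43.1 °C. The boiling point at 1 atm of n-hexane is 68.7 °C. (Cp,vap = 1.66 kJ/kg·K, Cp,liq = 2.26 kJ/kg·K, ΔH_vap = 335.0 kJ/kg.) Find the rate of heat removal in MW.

vapour 207→68.7 °C: -229.58 kJ/kg
condensation at 68.7 °C: -335 kJ/kg
liquid 68.7→43.1 °C: -57.856 kJ/kg
Δh = -229.58 + -335 + -57.856 = -622.43 kJ/kg
Q = ṁ·Δh = 152.5 kg/min × -622.43 kJ/kg = -94921 kJ/min
|Q| = 1582 kW = 1.582 MW

Q_c = 1.58 MW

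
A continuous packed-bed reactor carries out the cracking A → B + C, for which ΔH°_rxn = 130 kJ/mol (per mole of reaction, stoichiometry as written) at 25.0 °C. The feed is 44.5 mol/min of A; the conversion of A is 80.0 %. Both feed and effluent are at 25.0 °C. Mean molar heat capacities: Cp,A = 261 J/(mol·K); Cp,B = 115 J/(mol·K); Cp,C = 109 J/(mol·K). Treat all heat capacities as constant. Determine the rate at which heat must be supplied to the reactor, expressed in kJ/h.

Q_in = 278000 kJ/h

Extent of reaction ξ = 0.800 × 44.5 = 35.6 mol/min
Reaction term: ξ·ΔH°_rxn = 35.6 × 130 = 4628 kJ/min
Q = ΔH = 4628 kJ/min = 77.133 kW
Heat supplied = 277680 kJ/h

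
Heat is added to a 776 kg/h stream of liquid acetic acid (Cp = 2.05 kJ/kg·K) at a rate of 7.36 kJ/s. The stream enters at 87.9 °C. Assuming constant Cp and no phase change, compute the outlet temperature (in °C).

T_out = 105 °C

Q = 7.36 kJ/s = 26496 kJ/h
ΔT = Q/(ṁ·Cp) = 26496/(776×2.05) = 16.656 K
T_out = 87.9 + 16.656 = 104.56 °C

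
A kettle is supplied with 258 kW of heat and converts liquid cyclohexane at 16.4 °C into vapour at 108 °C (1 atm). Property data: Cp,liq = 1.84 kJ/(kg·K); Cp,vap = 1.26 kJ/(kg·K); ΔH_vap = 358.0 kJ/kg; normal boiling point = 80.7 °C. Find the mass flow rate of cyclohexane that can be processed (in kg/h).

ṁ = 1820 kg/h

Δh = 1.84×(80.7−16.4) + 358.0 + 1.26×(108−80.7) = 510.71 kJ/kg
Q = 258 kW = 258 kJ/s = 928800 kJ/h
ṁ = Q/Δh = 928800 / 510.71 = 1818.6 kg/h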